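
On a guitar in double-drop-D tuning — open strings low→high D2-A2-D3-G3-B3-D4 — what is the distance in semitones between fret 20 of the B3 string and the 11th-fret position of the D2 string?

30 semitones

B3 at fret 20 → G5 (MIDI 79); D2 at fret 11 → C♯3 (MIDI 49).
79 − 49 = 30, so the two pitches are 30 semitones apart, with G5 the higher.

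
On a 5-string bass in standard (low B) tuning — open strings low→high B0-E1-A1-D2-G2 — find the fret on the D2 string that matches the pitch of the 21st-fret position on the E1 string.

E1 at fret 21 is E1 + 21 semitones = C#3.
The open D2 string is 10 semitones above the open E1, so the same pitch on the D2 string lies at fret 21 − 10 = 11.

11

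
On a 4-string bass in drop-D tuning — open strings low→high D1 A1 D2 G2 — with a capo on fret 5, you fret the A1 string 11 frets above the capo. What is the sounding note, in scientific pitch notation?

The capo raises the open A1 by 5 semitones to D2; fretting 11 more gives A1 + 5 + 11 = A1 + 16 semitones = C#3.
(Also written Db.)

C#3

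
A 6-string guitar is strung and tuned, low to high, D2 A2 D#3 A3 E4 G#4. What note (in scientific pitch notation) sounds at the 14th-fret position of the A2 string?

The open A2 string plus 14 semitones: A–A#–B–C–…–A–A#–B.
The walk passes from B into C once, so the octave number goes from 2 to 3.

B3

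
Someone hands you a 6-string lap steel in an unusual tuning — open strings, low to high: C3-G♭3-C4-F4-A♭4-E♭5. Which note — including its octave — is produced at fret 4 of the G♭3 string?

B♭3

Each fret is one semitone, so G♭3 + 4 = B♭3.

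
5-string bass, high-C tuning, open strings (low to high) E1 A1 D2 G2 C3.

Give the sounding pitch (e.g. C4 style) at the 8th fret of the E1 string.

The open E1 string plus 8 semitones: E–F–F#–G–G#–A–A#–B–C.
The walk passes from B into C once, so the octave number goes from 1 to 2.

C2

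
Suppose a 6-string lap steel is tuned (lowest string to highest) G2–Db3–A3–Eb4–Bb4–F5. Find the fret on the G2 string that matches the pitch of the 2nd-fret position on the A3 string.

16

Fret 2 on A3 is MIDI 57 + 2 = 59 (B3). On the G2 string (open MIDI 43), that pitch is 59 − 43 = fret 16.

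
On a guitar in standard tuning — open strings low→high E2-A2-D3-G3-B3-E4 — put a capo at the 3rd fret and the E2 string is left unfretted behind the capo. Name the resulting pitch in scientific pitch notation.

G2

The capo raises the open E2 by 3 semitones to G2; fretting 0 more gives E2 + 3 + 0 = E2 + 3 semitones = G2.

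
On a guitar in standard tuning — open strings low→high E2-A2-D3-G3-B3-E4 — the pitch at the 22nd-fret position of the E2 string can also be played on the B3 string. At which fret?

3

E2 at fret 22 is E2 + 22 semitones = D4.
The open B3 string is 19 semitones above the open E2, so the same pitch on the B3 string lies at fret 22 − 19 = 3.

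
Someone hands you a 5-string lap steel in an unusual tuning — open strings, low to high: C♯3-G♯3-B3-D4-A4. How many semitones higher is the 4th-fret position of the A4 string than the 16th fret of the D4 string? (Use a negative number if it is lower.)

-5 semitones

A4 at fret 4 → C♯5 (MIDI 73); D4 at fret 16 → F♯5 (MIDI 78).
73 − 78 = -5, so the two pitches are 5 semitones apart.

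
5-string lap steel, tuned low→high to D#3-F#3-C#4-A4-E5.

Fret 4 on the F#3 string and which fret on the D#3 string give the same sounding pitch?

7

Fret 4 on F#3 is MIDI 54 + 4 = 58 (A#3). On the D#3 string (open MIDI 51), that pitch is 58 − 51 = fret 7.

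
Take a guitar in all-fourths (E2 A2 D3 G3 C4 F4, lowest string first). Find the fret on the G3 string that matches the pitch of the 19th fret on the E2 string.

E2 at fret 19 is E2 + 19 semitones = B3.
The open G3 string is 15 semitones above the open E2, so the same pitch on the G3 string lies at fret 19 − 15 = 4.

4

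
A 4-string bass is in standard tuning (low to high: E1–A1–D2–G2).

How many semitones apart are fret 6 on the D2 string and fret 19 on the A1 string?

8 semitones

D2 at fret 6 → G#2 (MIDI 44); A1 at fret 19 → E3 (MIDI 52).
44 − 52 = -8, so the two pitches are 8 semitones apart, with E3 the higher.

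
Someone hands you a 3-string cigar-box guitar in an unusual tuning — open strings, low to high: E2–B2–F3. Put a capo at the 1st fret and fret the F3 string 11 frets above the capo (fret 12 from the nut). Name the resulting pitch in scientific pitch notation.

F4

The capo raises the open F3 by 1 semitone to F#3; fretting 11 more gives F3 + 1 + 11 = F3 + 12 semitones = F4.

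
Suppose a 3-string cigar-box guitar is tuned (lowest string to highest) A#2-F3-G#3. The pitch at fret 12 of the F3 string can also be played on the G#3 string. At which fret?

9

Fret 12 on F3 is MIDI 53 + 12 = 65 (F4). On the G#3 string (open MIDI 56), that pitch is 65 − 56 = fret 9.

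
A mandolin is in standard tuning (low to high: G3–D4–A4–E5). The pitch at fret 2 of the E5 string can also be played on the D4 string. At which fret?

16

Fret 2 on E5 is MIDI 76 + 2 = 78 (F#5). On the D4 string (open MIDI 62), that pitch is 78 − 62 = fret 16.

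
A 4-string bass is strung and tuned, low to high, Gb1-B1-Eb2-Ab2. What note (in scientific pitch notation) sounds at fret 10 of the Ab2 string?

Ab2 is MIDI 44. Adding 10 gives 54, which is Gb3.
(Equivalently spelled F#3.)

Gb3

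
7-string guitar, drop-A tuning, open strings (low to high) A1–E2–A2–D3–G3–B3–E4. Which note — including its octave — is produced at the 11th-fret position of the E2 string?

The open E2 string plus 11 semitones: E–F–F#–G–…–C#–D–D#.
The walk passes from B into C once, so the octave number goes from 2 to 3.
(Equivalently spelled E♭3.)

D♯3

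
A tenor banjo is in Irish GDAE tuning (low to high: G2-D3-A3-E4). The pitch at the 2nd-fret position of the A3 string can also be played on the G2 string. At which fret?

A3 at fret 2 is A3 + 2 semitones = B3.
The open G2 string is 14 semitones below the open A3, so the same pitch on the G2 string lies at fret 2 + 14 = 16.

16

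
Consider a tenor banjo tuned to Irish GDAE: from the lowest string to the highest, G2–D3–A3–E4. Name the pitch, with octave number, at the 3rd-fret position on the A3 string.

Each fret is one semitone, so A3 + 3 = C4.

C4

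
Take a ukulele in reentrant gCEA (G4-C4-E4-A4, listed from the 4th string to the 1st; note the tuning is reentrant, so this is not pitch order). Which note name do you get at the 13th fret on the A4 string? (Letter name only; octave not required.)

A4 is MIDI 69. Adding 13 gives 82; 82 mod 12 = 10, i.e. A#.

A#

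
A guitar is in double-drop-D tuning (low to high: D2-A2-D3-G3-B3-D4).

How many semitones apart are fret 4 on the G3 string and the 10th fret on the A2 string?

4 semitones

G3 at fret 4 → B3 (MIDI 59); A2 at fret 10 → G3 (MIDI 55).
59 − 55 = 4, so the two pitches are 4 semitones apart, with B3 the higher.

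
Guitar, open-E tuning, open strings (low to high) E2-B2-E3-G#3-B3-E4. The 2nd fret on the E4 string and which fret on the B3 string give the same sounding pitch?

Fret 2 on E4 is MIDI 64 + 2 = 66 (F#4). On the B3 string (open MIDI 59), that pitch is 66 − 59 = fret 7.

7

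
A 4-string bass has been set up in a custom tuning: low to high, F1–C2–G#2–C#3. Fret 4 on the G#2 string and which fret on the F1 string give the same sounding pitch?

19

Fret 4 on G#2 is MIDI 44 + 4 = 48 (C3). On the F1 string (open MIDI 29), that pitch is 48 − 29 = fret 19.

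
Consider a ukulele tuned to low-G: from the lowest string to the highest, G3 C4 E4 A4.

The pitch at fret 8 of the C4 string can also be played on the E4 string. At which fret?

Fret 8 on C4 is MIDI 60 + 8 = 68 (G#4). On the E4 string (open MIDI 64), that pitch is 68 − 64 = fret 4.

4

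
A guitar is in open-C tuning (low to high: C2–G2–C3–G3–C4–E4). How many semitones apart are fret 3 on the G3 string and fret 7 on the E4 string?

G3 at fret 3 → A#3 (MIDI 58); E4 at fret 7 → B4 (MIDI 71).
58 − 71 = -13, so the two pitches are 13 semitones apart, with B4 the higher.

13 semitones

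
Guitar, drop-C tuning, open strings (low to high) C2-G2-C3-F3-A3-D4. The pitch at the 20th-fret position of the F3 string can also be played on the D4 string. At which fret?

11

Fret 20 on F3 is MIDI 53 + 20 = 73 (C♯5). On the D4 string (open MIDI 62), that pitch is 73 − 62 = fret 11.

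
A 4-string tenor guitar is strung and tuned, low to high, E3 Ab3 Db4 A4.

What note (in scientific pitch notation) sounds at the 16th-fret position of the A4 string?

The open A4 string plus 16 semitones: A–Bb–B–C–…–B–C–Db.
The walk passes from B into C 2 times, so the octave number goes from 4 to 6.
(Equivalently spelled C#6.)

Db6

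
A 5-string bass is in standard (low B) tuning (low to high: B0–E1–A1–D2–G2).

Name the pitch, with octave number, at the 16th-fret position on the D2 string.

F♯3

The open D2 string plus 16 semitones: D–D#–E–F–…–E–F–F#.
The walk passes from B into C once, so the octave number goes from 2 to 3.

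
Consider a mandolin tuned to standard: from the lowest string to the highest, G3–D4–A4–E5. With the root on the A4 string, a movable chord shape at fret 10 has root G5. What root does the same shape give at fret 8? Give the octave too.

F5

Moving from fret 10 to fret 8 shifts the root by -2 semitones.
G5 down 2 semitones is F5.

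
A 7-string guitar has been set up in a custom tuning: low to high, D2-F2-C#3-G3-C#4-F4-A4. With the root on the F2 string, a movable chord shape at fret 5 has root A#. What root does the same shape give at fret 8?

C#

Moving from fret 5 to fret 8 shifts the root by 3 semitones.
A# up 3 semitones is C#.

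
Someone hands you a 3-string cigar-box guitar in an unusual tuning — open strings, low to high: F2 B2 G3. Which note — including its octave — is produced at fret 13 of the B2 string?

B2 is MIDI 47. Adding 13 gives 60, which is C4.

C4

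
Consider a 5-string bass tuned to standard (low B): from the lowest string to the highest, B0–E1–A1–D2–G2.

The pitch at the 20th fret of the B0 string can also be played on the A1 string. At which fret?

10

Fret 20 on B0 is MIDI 23 + 20 = 43 (G2). On the A1 string (open MIDI 33), that pitch is 43 − 33 = fret 10.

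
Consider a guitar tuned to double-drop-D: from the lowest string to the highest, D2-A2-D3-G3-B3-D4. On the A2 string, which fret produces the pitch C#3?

C#3 is 4 semitones above the open A2 (A–A#–B–C–C#), so it sits at fret 4.

4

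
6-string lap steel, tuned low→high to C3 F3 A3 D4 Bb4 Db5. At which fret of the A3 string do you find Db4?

4

Db4 is 4 semitones above the open A3 (A–Bb–B–C–Db), so it sits at fret 4.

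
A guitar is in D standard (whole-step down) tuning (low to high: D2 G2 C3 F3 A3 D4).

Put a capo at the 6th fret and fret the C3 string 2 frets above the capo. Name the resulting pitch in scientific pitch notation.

G#3

The capo raises the open C3 by 6 semitones to F#3; fretting 2 more gives C3 + 6 + 2 = C3 + 8 semitones = G#3.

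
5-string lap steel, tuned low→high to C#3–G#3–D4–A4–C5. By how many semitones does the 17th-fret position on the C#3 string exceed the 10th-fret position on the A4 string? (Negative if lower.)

-13 semitones

C#3 at fret 17 → F#4 (MIDI 66); A4 at fret 10 → G5 (MIDI 79).
66 − 79 = -13, so the two pitches are 13 semitones apart.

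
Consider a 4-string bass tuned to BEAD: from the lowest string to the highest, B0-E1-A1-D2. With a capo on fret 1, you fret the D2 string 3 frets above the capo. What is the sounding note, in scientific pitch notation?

F#2

The capo raises the open D2 by 1 semitone to D#2; fretting 3 more gives D2 + 1 + 3 = D2 + 4 semitones = F#2.
(Also written Gb.)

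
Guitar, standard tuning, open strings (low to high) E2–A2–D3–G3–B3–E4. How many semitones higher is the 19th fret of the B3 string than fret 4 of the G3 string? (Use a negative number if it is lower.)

19 semitones

B3 at fret 19 → F#5 (MIDI 78); G3 at fret 4 → B3 (MIDI 59).
78 − 59 = 19, so the two pitches are 19 semitones apart.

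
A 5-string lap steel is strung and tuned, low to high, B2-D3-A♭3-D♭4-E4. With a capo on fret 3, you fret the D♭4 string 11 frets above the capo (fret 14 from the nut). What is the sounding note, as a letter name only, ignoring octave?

The capo raises the open D♭4 by 3 semitones to E4; fretting 11 more gives D♭4 + 3 + 11 = D♭4 + 14 semitones, landing on E♭.
(Also written D♯.)

E♭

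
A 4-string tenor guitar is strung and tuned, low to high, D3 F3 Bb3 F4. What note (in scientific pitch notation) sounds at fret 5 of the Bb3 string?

The open Bb3 string plus 5 semitones: Bb–B–C–Db–D–Eb.
The walk passes from B into C once, so the octave number goes from 3 to 4.

Eb4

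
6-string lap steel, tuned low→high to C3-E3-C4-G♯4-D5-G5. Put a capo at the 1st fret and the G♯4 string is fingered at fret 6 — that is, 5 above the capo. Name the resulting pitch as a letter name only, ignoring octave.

D

The capo raises the open G♯4 by 1 semitone to A4; fretting 5 more gives G♯4 + 1 + 5 = G♯4 + 6 semitones, landing on D.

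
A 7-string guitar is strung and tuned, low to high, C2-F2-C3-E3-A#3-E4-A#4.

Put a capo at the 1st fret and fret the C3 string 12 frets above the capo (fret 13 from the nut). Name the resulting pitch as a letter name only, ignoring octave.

The capo raises the open C3 by 1 semitone to C#3; fretting 12 more gives C3 + 1 + 12 = C3 + 13 semitones, landing on C#.
(Also written Db.)

C#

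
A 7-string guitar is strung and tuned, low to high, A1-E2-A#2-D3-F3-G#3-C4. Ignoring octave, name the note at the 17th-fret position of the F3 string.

The open F3 string plus 17 semitones: F–F#–G–G#–…–G#–A–A#.
(Equivalently spelled Bb.)

A#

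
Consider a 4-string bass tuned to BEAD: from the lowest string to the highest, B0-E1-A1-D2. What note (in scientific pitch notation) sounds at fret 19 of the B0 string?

F♯2

The open B0 string plus 19 semitones: B–C–C#–D–…–E–F–F#.
The walk passes from B into C 2 times, so the octave number goes from 0 to 2.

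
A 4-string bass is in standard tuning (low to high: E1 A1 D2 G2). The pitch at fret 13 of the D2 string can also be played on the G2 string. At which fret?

8

D2 at fret 13 is D2 + 13 semitones = D♯3.
The open G2 string is 5 semitones above the open D2, so the same pitch on the G2 string lies at fret 13 − 5 = 8.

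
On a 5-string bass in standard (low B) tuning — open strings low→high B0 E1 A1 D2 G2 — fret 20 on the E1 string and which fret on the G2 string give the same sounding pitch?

E1 at fret 20 is E1 + 20 semitones = C3.
The open G2 string is 15 semitones above the open E1, so the same pitch on the G2 string lies at fret 20 − 15 = 5.

5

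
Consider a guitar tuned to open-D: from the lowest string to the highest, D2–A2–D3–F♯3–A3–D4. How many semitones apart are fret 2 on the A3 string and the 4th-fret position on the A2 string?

10 semitones

A3 at fret 2 → B3 (MIDI 59); A2 at fret 4 → C♯3 (MIDI 49).
59 − 49 = 10, so the two pitches are 10 semitones apart, with B3 the higher.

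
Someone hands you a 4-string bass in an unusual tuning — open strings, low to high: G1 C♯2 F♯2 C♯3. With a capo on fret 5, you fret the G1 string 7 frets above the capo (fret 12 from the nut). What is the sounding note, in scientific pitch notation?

G2

The capo raises the open G1 by 5 semitones to C2; fretting 7 more gives G1 + 5 + 7 = G1 + 12 semitones = G2.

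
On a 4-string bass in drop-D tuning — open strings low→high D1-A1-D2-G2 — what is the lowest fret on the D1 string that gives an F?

3

From D1, count semitones up the chromatic scale until reaching F: D–D#–E–F — 3 steps.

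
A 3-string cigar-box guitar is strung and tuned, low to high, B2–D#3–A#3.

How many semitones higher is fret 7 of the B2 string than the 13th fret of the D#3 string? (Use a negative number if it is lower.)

-10 semitones

B2 at fret 7 → F#3 (MIDI 54); D#3 at fret 13 → E4 (MIDI 64).
54 − 64 = -10, so the two pitches are 10 semitones apart.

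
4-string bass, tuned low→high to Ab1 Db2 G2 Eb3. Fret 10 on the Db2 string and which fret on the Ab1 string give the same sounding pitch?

Fret 10 on Db2 is MIDI 37 + 10 = 47 (B2). On the Ab1 string (open MIDI 32), that pitch is 47 − 32 = fret 15.

15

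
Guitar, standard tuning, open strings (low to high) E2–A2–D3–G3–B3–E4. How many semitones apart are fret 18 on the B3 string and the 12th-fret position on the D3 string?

B3 at fret 18 → F5 (MIDI 77); D3 at fret 12 → D4 (MIDI 62).
77 − 62 = 15, so the two pitches are 15 semitones apart, with F5 the higher.

15 semitones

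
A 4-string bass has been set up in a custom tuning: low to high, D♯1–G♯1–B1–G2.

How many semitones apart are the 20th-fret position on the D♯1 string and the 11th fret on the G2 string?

7 semitones

D♯1 at fret 20 → B2 (MIDI 47); G2 at fret 11 → F♯3 (MIDI 54).
47 − 54 = -7, so the two pitches are 7 semitones apart, with F♯3 the higher.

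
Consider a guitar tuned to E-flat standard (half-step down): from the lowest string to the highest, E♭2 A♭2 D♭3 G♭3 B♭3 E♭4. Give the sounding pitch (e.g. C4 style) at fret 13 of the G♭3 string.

The open G♭3 string plus 13 semitones: Gb–G–Ab–A–…–F–Gb–G.
The walk passes from B into C once, so the octave number goes from 3 to 4.

G4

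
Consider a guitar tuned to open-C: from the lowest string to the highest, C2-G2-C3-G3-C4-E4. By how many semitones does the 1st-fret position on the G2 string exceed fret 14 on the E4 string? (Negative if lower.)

-34 semitones

G2 at fret 1 → G#2 (MIDI 44); E4 at fret 14 → F#5 (MIDI 78).
44 − 78 = -34, so the two pitches are 34 semitones apart.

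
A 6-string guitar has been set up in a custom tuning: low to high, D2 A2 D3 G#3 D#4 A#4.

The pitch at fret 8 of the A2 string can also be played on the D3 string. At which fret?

3

A2 at fret 8 is A2 + 8 semitones = F3.
The open D3 string is 5 semitones above the open A2, so the same pitch on the D3 string lies at fret 8 − 5 = 3.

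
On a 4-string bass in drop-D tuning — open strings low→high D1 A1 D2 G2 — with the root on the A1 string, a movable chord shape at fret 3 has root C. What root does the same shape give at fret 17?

D

Moving from fret 3 to fret 17 shifts the root by 14 semitones.
C up 14 semitones is D.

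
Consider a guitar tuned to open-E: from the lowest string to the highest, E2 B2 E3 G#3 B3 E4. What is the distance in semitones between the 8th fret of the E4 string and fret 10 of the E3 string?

10 semitones

E4 at fret 8 → C5 (MIDI 72); E3 at fret 10 → D4 (MIDI 62).
72 − 62 = 10, so the two pitches are 10 semitones apart, with C5 the higher.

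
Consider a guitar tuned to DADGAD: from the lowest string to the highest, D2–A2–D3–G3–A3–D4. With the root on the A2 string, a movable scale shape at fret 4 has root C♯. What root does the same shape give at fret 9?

F♯

Moving from fret 4 to fret 9 shifts the root by 5 semitones.
C♯ up 5 semitones is F♯.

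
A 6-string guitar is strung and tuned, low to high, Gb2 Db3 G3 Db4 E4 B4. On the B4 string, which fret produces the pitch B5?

12

B5 is 12 semitones above the open B4 (B–C–Db–D–…–A–Bb–B), so it sits at fret 12.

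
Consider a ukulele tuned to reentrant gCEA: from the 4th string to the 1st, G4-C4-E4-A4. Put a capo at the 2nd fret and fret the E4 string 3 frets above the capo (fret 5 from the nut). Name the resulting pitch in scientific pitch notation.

The capo raises the open E4 by 2 semitones to F#4; fretting 3 more gives E4 + 2 + 3 = E4 + 5 semitones = A4.

A4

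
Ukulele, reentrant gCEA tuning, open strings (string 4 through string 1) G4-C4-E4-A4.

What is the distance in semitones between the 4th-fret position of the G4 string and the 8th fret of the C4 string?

G4 at fret 4 → B4 (MIDI 71); C4 at fret 8 → G♯4 (MIDI 68).
71 − 68 = 3, so the two pitches are 3 semitones apart, with B4 the higher.

3 semitones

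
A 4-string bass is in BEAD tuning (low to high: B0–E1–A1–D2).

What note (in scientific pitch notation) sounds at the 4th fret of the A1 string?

C♯2

A1 is MIDI 33. Adding 4 gives 37, which is C♯2.
(Equivalently spelled D♭2.)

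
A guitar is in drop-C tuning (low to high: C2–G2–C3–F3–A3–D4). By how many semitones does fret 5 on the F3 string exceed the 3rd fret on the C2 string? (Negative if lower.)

19 semitones

F3 at fret 5 → A#3 (MIDI 58); C2 at fret 3 → D#2 (MIDI 39).
58 − 39 = 19, so the two pitches are 19 semitones apart.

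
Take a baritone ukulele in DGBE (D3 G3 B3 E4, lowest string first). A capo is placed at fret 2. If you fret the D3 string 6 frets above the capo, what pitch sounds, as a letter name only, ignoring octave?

The capo raises the open D3 by 2 semitones to E3; fretting 6 more gives D3 + 2 + 6 = D3 + 8 semitones, landing on A♯.
(Also written B♭.)

A♯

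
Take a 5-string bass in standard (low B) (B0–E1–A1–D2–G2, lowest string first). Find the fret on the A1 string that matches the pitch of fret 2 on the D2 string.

Fret 2 on D2 is MIDI 38 + 2 = 40 (E2). On the A1 string (open MIDI 33), that pitch is 40 − 33 = fret 7.

7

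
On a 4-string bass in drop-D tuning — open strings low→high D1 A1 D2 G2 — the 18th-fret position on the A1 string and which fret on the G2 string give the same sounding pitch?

Fret 18 on A1 is MIDI 33 + 18 = 51 (D#3). On the G2 string (open MIDI 43), that pitch is 51 − 43 = fret 8.

8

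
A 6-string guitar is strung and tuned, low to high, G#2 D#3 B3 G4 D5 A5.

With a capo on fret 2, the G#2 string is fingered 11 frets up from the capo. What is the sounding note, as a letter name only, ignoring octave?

A

The capo raises the open G#2 by 2 semitones to A#2; fretting 11 more gives G#2 + 2 + 11 = G#2 + 13 semitones, landing on A.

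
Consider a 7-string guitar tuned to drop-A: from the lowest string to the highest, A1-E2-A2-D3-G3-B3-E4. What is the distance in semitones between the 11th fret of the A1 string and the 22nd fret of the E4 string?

42 semitones

A1 at fret 11 → G#2 (MIDI 44); E4 at fret 22 → D6 (MIDI 86).
44 − 86 = -42, so the two pitches are 42 semitones apart, with D6 the higher.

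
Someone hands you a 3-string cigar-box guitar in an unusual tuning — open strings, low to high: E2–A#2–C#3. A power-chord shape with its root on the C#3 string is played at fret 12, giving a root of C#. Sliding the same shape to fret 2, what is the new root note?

Moving from fret 12 to fret 2 shifts the root by -10 semitones.
C# down 10 semitones is D#.

D#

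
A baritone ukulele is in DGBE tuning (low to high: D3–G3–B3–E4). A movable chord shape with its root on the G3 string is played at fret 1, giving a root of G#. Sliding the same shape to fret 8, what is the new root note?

Moving from fret 1 to fret 8 shifts the root by 7 semitones.
G# up 7 semitones is D#.

D#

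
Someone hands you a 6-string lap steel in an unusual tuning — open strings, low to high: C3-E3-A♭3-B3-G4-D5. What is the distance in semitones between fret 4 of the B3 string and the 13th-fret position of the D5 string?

24 semitones

B3 at fret 4 → E♭4 (MIDI 63); D5 at fret 13 → E♭6 (MIDI 87).
63 − 87 = -24, so the two pitches are 24 semitones apart, with E♭6 the higher.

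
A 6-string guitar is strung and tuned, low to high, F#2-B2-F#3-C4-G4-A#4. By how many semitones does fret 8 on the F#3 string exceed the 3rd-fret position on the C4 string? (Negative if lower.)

F#3 at fret 8 → D4 (MIDI 62); C4 at fret 3 → D#4 (MIDI 63).
62 − 63 = -1, so the two pitches are 1 semitone apart.

-1 semitone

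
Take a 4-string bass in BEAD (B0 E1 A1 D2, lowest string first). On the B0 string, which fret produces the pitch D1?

D1 is 3 semitones above the open B0 (B–C–C#–D), so it sits at fret 3.

3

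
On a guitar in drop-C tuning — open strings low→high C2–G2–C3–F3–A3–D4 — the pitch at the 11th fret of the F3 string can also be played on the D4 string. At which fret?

F3 at fret 11 is F3 + 11 semitones = E4.
The open D4 string is 9 semitones above the open F3, so the same pitch on the D4 string lies at fret 11 − 9 = 2.

2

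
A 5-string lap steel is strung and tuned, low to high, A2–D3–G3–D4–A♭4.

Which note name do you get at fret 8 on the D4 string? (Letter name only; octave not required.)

B♭

The open D4 string plus 8 semitones: D–Eb–E–F–Gb–G–Ab–A–Bb.
(Equivalently spelled A♯.)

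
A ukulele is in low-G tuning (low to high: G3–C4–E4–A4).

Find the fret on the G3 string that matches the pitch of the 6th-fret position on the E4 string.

15

Fret 6 on E4 is MIDI 64 + 6 = 70 (A♯4). On the G3 string (open MIDI 55), that pitch is 70 − 55 = fret 15.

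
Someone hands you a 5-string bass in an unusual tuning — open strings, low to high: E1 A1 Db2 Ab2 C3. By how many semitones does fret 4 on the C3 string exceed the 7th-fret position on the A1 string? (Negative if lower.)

12 semitones

C3 at fret 4 → E3 (MIDI 52); A1 at fret 7 → E2 (MIDI 40).
52 − 40 = 12, so the two pitches are 12 semitones apart.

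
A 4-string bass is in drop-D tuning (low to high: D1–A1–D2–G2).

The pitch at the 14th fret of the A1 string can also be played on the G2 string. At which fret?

4

A1 at fret 14 is A1 + 14 semitones = B2.
The open G2 string is 10 semitones above the open A1, so the same pitch on the G2 string lies at fret 14 − 10 = 4.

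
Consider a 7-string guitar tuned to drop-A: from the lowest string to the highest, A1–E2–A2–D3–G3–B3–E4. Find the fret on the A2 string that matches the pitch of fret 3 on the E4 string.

Fret 3 on E4 is MIDI 64 + 3 = 67 (G4). On the A2 string (open MIDI 45), that pitch is 67 − 45 = fret 22.

22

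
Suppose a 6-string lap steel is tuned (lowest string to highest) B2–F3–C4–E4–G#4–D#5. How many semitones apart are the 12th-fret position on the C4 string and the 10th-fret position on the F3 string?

C4 at fret 12 → C5 (MIDI 72); F3 at fret 10 → D#4 (MIDI 63).
72 − 63 = 9, so the two pitches are 9 semitones apart, with C5 the higher.

9 semitones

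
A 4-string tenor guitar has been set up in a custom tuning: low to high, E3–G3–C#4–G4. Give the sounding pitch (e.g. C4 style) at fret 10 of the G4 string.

F5

The open G4 string plus 10 semitones: G–G#–A–A#–…–D#–E–F.
The walk passes from B into C once, so the octave number goes from 4 to 5.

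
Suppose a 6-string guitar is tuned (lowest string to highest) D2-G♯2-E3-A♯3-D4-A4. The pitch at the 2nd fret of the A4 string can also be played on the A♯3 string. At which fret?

A4 at fret 2 is A4 + 2 semitones = B4.
The open A♯3 string is 11 semitones below the open A4, so the same pitch on the A♯3 string lies at fret 2 + 11 = 13.

13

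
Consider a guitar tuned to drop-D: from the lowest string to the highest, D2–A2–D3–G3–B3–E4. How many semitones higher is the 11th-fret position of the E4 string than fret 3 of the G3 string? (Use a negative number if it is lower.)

E4 at fret 11 → D♯5 (MIDI 75); G3 at fret 3 → A♯3 (MIDI 58).
75 − 58 = 17, so the two pitches are 17 semitones apart.

17 semitones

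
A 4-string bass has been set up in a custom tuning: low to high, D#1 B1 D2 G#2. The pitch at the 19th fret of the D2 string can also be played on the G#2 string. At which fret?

D2 at fret 19 is D2 + 19 semitones = A3.
The open G#2 string is 6 semitones above the open D2, so the same pitch on the G#2 string lies at fret 19 − 6 = 13.

13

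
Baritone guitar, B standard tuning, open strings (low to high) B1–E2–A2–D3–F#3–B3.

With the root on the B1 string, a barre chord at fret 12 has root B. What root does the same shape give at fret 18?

Moving from fret 12 to fret 18 shifts the root by 6 semitones.
B up 6 semitones is F.

F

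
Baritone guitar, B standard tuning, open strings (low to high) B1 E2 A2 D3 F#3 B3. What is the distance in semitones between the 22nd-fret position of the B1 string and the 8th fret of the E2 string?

B1 at fret 22 → A3 (MIDI 57); E2 at fret 8 → C3 (MIDI 48).
57 − 48 = 9, so the two pitches are 9 semitones apart, with A3 the higher.

9 semitones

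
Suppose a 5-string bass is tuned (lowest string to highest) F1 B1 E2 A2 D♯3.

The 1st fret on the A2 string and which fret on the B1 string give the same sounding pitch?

11

A2 at fret 1 is A2 + 1 semitone = A♯2.
The open B1 string is 10 semitones below the open A2, so the same pitch on the B1 string lies at fret 1 + 10 = 11.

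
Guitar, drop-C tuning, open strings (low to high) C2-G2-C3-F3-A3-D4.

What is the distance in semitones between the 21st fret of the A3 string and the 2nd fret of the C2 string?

A3 at fret 21 → F#5 (MIDI 78); C2 at fret 2 → D2 (MIDI 38).
78 − 38 = 40, so the two pitches are 40 semitones apart, with F#5 the higher.

40 semitones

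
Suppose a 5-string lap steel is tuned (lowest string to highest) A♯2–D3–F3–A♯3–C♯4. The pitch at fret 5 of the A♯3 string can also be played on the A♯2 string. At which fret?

Fret 5 on A♯3 is MIDI 58 + 5 = 63 (D♯4). On the A♯2 string (open MIDI 46), that pitch is 63 − 46 = fret 17.

17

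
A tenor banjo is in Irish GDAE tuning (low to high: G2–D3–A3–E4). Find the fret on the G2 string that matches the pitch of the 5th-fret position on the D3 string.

12

D3 at fret 5 is D3 + 5 semitones = G3.
The open G2 string is 7 semitones below the open D3, so the same pitch on the G2 string lies at fret 5 + 7 = 12.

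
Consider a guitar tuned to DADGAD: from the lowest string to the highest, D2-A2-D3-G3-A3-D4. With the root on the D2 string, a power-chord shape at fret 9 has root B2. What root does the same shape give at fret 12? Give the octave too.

D3

Moving from fret 9 to fret 12 shifts the root by 3 semitones.
B2 up 3 semitones is D3.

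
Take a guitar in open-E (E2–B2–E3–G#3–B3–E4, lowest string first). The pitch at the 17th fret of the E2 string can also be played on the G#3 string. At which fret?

1

Fret 17 on E2 is MIDI 40 + 17 = 57 (A3). On the G#3 string (open MIDI 56), that pitch is 57 − 56 = fret 1.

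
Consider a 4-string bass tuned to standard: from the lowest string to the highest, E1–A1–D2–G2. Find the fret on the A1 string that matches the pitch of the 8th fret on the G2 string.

G2 at fret 8 is G2 + 8 semitones = D♯3.
The open A1 string is 10 semitones below the open G2, so the same pitch on the A1 string lies at fret 8 + 10 = 18.

18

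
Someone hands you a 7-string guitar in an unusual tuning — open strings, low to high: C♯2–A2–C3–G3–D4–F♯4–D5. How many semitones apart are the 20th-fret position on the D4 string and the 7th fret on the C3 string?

D4 at fret 20 → A♯5 (MIDI 82); C3 at fret 7 → G3 (MIDI 55).
82 − 55 = 27, so the two pitches are 27 semitones apart, with A♯5 the higher.

27 semitones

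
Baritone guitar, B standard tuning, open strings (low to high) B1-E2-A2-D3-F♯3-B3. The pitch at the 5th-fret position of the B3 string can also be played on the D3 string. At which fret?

14

B3 at fret 5 is B3 + 5 semitones = E4.
The open D3 string is 9 semitones below the open B3, so the same pitch on the D3 string lies at fret 5 + 9 = 14.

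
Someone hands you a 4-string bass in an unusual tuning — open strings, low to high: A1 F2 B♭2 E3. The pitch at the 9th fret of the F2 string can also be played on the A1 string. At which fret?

17

F2 at fret 9 is F2 + 9 semitones = D3.
The open A1 string is 8 semitones below the open F2, so the same pitch on the A1 string lies at fret 9 + 8 = 17.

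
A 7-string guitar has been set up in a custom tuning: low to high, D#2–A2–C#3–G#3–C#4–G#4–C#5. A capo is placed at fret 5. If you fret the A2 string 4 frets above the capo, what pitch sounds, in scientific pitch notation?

F#3

The capo raises the open A2 by 5 semitones to D3; fretting 4 more gives A2 + 5 + 4 = A2 + 9 semitones = F#3.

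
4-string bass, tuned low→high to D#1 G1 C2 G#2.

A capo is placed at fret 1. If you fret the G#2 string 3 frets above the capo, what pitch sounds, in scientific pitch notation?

C3

The capo raises the open G#2 by 1 semitone to A2; fretting 3 more gives G#2 + 1 + 3 = G#2 + 4 semitones = C3.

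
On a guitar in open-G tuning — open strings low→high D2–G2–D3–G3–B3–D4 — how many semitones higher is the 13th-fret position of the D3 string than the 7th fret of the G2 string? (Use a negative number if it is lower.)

D3 at fret 13 → D#4 (MIDI 63); G2 at fret 7 → D3 (MIDI 50).
63 − 50 = 13, so the two pitches are 13 semitones apart.

13 semitones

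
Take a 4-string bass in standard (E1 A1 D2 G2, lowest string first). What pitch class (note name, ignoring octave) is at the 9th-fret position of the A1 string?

The open A1 string plus 9 semitones: A–A#–B–C–C#–D–D#–E–F–F#.
(Equivalently spelled G♭.)

F♯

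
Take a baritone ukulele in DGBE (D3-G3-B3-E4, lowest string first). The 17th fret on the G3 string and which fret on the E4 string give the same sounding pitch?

8

Fret 17 on G3 is MIDI 55 + 17 = 72 (C5). On the E4 string (open MIDI 64), that pitch is 72 − 64 = fret 8.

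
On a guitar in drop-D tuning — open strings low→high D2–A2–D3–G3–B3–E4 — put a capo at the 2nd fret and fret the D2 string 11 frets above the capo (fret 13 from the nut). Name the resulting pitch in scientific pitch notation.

The capo raises the open D2 by 2 semitones to E2; fretting 11 more gives D2 + 2 + 11 = D2 + 13 semitones = D#3.
(Also written Eb.)

D#3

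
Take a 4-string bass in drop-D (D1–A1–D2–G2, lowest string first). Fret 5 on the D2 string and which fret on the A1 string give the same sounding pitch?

D2 at fret 5 is D2 + 5 semitones = G2.
The open A1 string is 5 semitones below the open D2, so the same pitch on the A1 string lies at fret 5 + 5 = 10.

10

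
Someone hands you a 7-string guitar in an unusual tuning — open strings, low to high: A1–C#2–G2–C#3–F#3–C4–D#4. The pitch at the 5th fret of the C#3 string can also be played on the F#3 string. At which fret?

0

C#3 at fret 5 is C#3 + 5 semitones = F#3.
The open F#3 string is 5 semitones above the open C#3, so the same pitch on the F#3 string lies at fret 5 − 5 = 0.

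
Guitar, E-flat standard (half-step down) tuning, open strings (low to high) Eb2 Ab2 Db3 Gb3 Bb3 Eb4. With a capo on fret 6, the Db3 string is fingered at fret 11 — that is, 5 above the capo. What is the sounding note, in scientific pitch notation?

The capo raises the open Db3 by 6 semitones to G3; fretting 5 more gives Db3 + 6 + 5 = Db3 + 11 semitones = C4.

C4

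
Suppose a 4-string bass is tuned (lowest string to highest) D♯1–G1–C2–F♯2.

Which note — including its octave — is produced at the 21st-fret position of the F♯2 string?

D♯4

The open F♯2 string plus 21 semitones: F#–G–G#–A–…–C#–D–D#.
The walk passes from B into C 2 times, so the octave number goes from 2 to 4.
(Equivalently spelled E♭4.)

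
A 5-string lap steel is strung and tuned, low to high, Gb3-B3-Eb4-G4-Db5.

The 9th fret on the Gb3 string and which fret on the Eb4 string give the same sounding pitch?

0

Gb3 at fret 9 is Gb3 + 9 semitones = Eb4.
The open Eb4 string is 9 semitones above the open Gb3, so the same pitch on the Eb4 string lies at fret 9 − 9 = 0.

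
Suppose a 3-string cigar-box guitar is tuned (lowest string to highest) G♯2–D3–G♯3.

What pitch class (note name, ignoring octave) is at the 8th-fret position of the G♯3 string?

E

G♯3 is MIDI 56. Adding 8 gives 64; 64 mod 12 = 4, i.e. E.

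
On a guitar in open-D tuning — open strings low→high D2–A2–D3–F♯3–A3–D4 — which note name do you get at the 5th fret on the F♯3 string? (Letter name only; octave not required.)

B

The open F♯3 string plus 5 semitones: F#–G–G#–A–A#–B.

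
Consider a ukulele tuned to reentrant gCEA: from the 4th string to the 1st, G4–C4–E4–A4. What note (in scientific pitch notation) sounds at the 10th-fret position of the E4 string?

D5

The open E4 string plus 10 semitones: E–F–F#–G–…–C–C#–D.
The walk passes from B into C once, so the octave number goes from 4 to 5.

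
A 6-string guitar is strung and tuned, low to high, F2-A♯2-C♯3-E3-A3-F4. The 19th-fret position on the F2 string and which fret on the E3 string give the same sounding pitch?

Fret 19 on F2 is MIDI 41 + 19 = 60 (C4). On the E3 string (open MIDI 52), that pitch is 60 − 52 = fret 8.

8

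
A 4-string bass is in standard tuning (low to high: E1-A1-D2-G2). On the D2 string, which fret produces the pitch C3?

C3 is 10 semitones above the open D2 (D–D#–E–F–…–A#–B–C), so it sits at fret 10.

10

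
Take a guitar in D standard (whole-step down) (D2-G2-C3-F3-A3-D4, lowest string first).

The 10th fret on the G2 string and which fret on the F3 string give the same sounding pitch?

Fret 10 on G2 is MIDI 43 + 10 = 53 (F3). On the F3 string (open MIDI 53), that pitch is 53 − 53 = fret 0.

0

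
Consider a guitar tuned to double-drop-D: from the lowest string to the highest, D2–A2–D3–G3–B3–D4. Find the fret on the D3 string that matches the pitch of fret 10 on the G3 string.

G3 at fret 10 is G3 + 10 semitones = F4.
The open D3 string is 5 semitones below the open G3, so the same pitch on the D3 string lies at fret 10 + 5 = 15.

15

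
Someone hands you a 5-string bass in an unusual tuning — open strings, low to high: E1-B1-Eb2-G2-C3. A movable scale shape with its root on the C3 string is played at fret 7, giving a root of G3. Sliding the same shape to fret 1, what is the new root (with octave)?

Moving from fret 7 to fret 1 shifts the root by -6 semitones.
G3 down 6 semitones is Db3.

Db3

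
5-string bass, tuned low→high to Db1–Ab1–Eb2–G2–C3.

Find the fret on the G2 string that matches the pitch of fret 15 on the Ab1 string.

Ab1 at fret 15 is Ab1 + 15 semitones = B2.
The open G2 string is 11 semitones above the open Ab1, so the same pitch on the G2 string lies at fret 15 − 11 = 4.

4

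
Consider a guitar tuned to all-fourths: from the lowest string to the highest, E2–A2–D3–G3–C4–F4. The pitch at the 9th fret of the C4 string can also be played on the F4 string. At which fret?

Fret 9 on C4 is MIDI 60 + 9 = 69 (A4). On the F4 string (open MIDI 65), that pitch is 69 − 65 = fret 4.

4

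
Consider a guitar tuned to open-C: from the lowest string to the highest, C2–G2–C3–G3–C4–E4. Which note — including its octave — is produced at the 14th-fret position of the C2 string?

The open C2 string plus 14 semitones: C–C#–D–D#–…–C–C#–D.
The walk passes from B into C once, so the octave number goes from 2 to 3.

D3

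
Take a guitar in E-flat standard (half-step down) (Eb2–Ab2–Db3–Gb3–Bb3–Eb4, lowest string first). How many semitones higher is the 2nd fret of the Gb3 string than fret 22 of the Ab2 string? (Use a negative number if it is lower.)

Gb3 at fret 2 → Ab3 (MIDI 56); Ab2 at fret 22 → Gb4 (MIDI 66).
56 − 66 = -10, so the two pitches are 10 semitones apart.

-10 semitones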